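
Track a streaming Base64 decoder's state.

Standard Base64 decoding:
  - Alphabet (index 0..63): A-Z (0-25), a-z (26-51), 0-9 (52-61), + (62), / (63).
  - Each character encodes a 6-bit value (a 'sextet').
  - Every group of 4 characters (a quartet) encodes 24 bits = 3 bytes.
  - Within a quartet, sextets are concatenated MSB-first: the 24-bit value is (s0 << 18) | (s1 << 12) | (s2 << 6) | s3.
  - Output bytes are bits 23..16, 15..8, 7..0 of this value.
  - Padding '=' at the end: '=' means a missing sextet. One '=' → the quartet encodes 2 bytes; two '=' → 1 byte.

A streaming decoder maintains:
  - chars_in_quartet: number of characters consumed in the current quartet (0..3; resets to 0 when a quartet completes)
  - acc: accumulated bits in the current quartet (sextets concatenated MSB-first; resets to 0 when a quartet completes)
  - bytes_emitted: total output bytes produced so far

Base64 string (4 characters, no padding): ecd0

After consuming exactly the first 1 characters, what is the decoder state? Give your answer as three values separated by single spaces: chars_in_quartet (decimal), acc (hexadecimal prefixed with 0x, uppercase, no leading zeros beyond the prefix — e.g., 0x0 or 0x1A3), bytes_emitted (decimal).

Answer: 1 0x1E 0

Derivation:
After char 0 ('e'=30): chars_in_quartet=1 acc=0x1E bytes_emitted=0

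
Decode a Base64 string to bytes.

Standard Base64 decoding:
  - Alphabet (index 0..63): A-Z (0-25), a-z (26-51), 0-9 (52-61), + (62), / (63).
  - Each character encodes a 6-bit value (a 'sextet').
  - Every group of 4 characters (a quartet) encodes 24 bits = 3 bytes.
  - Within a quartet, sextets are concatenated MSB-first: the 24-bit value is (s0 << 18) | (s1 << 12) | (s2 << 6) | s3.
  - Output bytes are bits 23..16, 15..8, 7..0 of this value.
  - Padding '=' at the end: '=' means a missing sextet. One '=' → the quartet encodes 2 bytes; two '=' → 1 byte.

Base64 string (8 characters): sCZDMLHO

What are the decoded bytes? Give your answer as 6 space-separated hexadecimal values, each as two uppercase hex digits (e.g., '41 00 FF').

After char 0 ('s'=44): chars_in_quartet=1 acc=0x2C bytes_emitted=0
After char 1 ('C'=2): chars_in_quartet=2 acc=0xB02 bytes_emitted=0
After char 2 ('Z'=25): chars_in_quartet=3 acc=0x2C099 bytes_emitted=0
After char 3 ('D'=3): chars_in_quartet=4 acc=0xB02643 -> emit B0 26 43, reset; bytes_emitted=3
After char 4 ('M'=12): chars_in_quartet=1 acc=0xC bytes_emitted=3
After char 5 ('L'=11): chars_in_quartet=2 acc=0x30B bytes_emitted=3
After char 6 ('H'=7): chars_in_quartet=3 acc=0xC2C7 bytes_emitted=3
After char 7 ('O'=14): chars_in_quartet=4 acc=0x30B1CE -> emit 30 B1 CE, reset; bytes_emitted=6

Answer: B0 26 43 30 B1 CE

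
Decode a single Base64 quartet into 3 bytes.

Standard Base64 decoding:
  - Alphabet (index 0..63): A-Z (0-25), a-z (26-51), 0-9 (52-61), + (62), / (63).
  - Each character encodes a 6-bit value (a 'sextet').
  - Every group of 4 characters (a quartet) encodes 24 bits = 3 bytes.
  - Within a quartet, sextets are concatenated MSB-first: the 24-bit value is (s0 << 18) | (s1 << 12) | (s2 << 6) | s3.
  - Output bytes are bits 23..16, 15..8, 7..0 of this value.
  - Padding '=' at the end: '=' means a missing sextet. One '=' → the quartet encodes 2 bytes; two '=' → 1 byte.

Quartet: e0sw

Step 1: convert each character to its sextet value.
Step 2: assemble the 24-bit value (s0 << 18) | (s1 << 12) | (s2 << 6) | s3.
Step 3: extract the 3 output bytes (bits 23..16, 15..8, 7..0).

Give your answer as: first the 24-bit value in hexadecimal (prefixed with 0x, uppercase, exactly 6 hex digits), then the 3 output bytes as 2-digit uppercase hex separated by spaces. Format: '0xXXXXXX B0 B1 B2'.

Answer: 0x7B4B30 7B 4B 30

Derivation:
Sextets: e=30, 0=52, s=44, w=48
24-bit: (30<<18) | (52<<12) | (44<<6) | 48
      = 0x780000 | 0x034000 | 0x000B00 | 0x000030
      = 0x7B4B30
Bytes: (v>>16)&0xFF=7B, (v>>8)&0xFF=4B, v&0xFF=30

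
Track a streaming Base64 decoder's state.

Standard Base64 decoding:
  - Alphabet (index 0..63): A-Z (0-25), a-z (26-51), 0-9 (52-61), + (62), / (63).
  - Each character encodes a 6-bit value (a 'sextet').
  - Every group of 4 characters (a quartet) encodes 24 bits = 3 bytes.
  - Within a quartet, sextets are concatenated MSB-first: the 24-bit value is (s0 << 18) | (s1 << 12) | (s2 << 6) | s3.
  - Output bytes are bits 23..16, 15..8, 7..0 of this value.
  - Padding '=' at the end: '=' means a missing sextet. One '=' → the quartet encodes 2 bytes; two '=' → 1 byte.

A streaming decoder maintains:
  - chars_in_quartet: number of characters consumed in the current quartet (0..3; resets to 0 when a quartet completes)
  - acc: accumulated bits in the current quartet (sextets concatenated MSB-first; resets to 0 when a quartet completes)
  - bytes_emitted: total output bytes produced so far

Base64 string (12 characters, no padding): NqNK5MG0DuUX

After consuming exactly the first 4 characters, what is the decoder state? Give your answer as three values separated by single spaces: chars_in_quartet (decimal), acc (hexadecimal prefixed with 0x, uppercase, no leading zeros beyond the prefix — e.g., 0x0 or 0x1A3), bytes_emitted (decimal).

After char 0 ('N'=13): chars_in_quartet=1 acc=0xD bytes_emitted=0
After char 1 ('q'=42): chars_in_quartet=2 acc=0x36A bytes_emitted=0
After char 2 ('N'=13): chars_in_quartet=3 acc=0xDA8D bytes_emitted=0
After char 3 ('K'=10): chars_in_quartet=4 acc=0x36A34A -> emit 36 A3 4A, reset; bytes_emitted=3

Answer: 0 0x0 3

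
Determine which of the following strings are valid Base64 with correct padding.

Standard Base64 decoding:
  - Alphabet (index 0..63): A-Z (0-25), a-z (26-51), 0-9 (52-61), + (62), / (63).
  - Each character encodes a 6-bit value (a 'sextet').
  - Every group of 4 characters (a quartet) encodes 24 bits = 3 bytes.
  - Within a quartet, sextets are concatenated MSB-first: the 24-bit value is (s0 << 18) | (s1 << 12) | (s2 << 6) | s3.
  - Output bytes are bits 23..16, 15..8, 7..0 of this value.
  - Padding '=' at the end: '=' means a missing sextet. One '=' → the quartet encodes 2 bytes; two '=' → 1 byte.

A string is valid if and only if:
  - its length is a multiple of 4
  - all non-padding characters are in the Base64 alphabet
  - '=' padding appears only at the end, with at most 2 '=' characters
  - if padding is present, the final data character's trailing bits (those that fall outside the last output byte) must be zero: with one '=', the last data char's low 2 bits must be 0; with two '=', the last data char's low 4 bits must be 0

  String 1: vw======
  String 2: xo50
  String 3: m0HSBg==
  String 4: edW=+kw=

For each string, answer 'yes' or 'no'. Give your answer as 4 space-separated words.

Answer: no yes yes no

Derivation:
String 1: 'vw======' → invalid (6 pad chars (max 2))
String 2: 'xo50' → valid
String 3: 'm0HSBg==' → valid
String 4: 'edW=+kw=' → invalid (bad char(s): ['=']; '=' in middle)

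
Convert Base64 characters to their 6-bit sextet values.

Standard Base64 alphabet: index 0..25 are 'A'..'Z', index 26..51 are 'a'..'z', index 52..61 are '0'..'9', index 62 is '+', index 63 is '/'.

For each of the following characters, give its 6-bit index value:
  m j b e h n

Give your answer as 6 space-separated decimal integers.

Answer: 38 35 27 30 33 39

Derivation:
'm': a..z range, 26 + ord('m') − ord('a') = 38
'j': a..z range, 26 + ord('j') − ord('a') = 35
'b': a..z range, 26 + ord('b') − ord('a') = 27
'e': a..z range, 26 + ord('e') − ord('a') = 30
'h': a..z range, 26 + ord('h') − ord('a') = 33
'n': a..z range, 26 + ord('n') − ord('a') = 39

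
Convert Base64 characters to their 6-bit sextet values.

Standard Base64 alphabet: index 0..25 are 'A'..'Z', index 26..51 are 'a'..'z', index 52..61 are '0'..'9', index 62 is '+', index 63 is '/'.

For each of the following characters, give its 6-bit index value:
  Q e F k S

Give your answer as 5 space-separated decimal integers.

Answer: 16 30 5 36 18

Derivation:
'Q': A..Z range, ord('Q') − ord('A') = 16
'e': a..z range, 26 + ord('e') − ord('a') = 30
'F': A..Z range, ord('F') − ord('A') = 5
'k': a..z range, 26 + ord('k') − ord('a') = 36
'S': A..Z range, ord('S') − ord('A') = 18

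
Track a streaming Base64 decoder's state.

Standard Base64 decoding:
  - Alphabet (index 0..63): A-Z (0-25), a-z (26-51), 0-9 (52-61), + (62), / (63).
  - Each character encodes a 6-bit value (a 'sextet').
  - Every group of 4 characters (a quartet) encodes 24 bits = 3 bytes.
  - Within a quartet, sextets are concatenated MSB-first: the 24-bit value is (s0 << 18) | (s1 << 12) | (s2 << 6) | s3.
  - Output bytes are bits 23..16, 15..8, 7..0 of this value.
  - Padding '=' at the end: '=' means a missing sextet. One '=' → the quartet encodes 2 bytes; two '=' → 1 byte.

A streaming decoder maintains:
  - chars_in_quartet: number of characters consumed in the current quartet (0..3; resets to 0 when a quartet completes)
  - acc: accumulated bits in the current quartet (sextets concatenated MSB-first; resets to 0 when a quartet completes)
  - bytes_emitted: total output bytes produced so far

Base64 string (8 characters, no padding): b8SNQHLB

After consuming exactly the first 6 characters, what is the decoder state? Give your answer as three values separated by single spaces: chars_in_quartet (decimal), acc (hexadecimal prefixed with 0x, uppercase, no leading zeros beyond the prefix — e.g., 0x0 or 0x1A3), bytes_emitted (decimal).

Answer: 2 0x407 3

Derivation:
After char 0 ('b'=27): chars_in_quartet=1 acc=0x1B bytes_emitted=0
After char 1 ('8'=60): chars_in_quartet=2 acc=0x6FC bytes_emitted=0
After char 2 ('S'=18): chars_in_quartet=3 acc=0x1BF12 bytes_emitted=0
After char 3 ('N'=13): chars_in_quartet=4 acc=0x6FC48D -> emit 6F C4 8D, reset; bytes_emitted=3
After char 4 ('Q'=16): chars_in_quartet=1 acc=0x10 bytes_emitted=3
After char 5 ('H'=7): chars_in_quartet=2 acc=0x407 bytes_emitted=3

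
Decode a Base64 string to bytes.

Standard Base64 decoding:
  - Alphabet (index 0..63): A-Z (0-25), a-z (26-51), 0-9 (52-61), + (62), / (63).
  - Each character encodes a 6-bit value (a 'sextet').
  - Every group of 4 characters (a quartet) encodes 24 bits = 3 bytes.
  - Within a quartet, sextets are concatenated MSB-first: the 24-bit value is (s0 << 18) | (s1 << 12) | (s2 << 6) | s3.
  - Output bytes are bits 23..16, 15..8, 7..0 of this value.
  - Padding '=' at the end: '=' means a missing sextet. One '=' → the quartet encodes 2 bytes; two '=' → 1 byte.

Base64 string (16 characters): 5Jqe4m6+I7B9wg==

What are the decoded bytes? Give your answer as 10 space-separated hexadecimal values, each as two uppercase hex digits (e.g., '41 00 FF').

After char 0 ('5'=57): chars_in_quartet=1 acc=0x39 bytes_emitted=0
After char 1 ('J'=9): chars_in_quartet=2 acc=0xE49 bytes_emitted=0
After char 2 ('q'=42): chars_in_quartet=3 acc=0x3926A bytes_emitted=0
After char 3 ('e'=30): chars_in_quartet=4 acc=0xE49A9E -> emit E4 9A 9E, reset; bytes_emitted=3
After char 4 ('4'=56): chars_in_quartet=1 acc=0x38 bytes_emitted=3
After char 5 ('m'=38): chars_in_quartet=2 acc=0xE26 bytes_emitted=3
After char 6 ('6'=58): chars_in_quartet=3 acc=0x389BA bytes_emitted=3
After char 7 ('+'=62): chars_in_quartet=4 acc=0xE26EBE -> emit E2 6E BE, reset; bytes_emitted=6
After char 8 ('I'=8): chars_in_quartet=1 acc=0x8 bytes_emitted=6
After char 9 ('7'=59): chars_in_quartet=2 acc=0x23B bytes_emitted=6
After char 10 ('B'=1): chars_in_quartet=3 acc=0x8EC1 bytes_emitted=6
After char 11 ('9'=61): chars_in_quartet=4 acc=0x23B07D -> emit 23 B0 7D, reset; bytes_emitted=9
After char 12 ('w'=48): chars_in_quartet=1 acc=0x30 bytes_emitted=9
After char 13 ('g'=32): chars_in_quartet=2 acc=0xC20 bytes_emitted=9
Padding '==': partial quartet acc=0xC20 -> emit C2; bytes_emitted=10

Answer: E4 9A 9E E2 6E BE 23 B0 7D C2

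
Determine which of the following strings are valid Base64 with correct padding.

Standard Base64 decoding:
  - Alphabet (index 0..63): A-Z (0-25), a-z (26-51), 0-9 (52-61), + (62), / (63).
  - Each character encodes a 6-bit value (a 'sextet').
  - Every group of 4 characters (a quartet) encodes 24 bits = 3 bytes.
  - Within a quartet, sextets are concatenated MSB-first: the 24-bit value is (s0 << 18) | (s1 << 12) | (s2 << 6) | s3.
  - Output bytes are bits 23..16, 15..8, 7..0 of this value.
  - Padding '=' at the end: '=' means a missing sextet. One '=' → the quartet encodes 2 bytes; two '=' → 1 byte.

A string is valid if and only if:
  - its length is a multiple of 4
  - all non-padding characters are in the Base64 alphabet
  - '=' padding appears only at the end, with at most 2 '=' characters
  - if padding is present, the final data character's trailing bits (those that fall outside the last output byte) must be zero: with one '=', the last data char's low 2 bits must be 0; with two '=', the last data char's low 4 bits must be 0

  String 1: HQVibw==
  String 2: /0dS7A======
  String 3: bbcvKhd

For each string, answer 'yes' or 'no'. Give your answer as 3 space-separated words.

String 1: 'HQVibw==' → valid
String 2: '/0dS7A======' → invalid (6 pad chars (max 2))
String 3: 'bbcvKhd' → invalid (len=7 not mult of 4)

Answer: yes no no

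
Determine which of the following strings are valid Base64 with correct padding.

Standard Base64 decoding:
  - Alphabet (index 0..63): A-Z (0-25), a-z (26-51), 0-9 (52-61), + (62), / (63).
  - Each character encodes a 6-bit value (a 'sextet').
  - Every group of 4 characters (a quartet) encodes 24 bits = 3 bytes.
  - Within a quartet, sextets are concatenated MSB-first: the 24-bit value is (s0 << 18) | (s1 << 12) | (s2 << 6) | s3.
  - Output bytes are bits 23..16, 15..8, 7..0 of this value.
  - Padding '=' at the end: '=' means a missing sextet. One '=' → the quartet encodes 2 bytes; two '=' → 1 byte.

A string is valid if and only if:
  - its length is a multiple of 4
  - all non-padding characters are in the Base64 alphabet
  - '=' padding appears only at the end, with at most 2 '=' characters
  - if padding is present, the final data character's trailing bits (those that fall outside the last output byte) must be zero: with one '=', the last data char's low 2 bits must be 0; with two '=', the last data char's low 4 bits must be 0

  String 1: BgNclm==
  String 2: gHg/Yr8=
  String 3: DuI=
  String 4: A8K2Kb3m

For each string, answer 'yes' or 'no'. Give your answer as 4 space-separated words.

String 1: 'BgNclm==' → invalid (bad trailing bits)
String 2: 'gHg/Yr8=' → valid
String 3: 'DuI=' → valid
String 4: 'A8K2Kb3m' → valid

Answer: no yes yes yes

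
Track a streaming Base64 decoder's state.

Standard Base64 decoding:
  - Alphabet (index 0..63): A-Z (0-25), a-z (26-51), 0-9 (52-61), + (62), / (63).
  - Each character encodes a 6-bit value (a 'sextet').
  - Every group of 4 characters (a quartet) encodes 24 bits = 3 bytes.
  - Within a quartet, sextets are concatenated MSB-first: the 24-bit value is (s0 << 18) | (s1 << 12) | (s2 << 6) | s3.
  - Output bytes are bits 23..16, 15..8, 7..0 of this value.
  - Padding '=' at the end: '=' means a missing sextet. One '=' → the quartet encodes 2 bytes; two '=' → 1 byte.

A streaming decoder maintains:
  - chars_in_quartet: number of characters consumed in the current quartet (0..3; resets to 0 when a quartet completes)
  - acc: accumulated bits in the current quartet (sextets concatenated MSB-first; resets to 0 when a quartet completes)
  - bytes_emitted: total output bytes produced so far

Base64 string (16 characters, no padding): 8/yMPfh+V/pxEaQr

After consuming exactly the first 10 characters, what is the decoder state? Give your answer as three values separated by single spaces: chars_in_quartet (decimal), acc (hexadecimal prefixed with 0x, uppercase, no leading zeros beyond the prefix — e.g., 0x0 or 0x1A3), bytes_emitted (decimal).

Answer: 2 0x57F 6

Derivation:
After char 0 ('8'=60): chars_in_quartet=1 acc=0x3C bytes_emitted=0
After char 1 ('/'=63): chars_in_quartet=2 acc=0xF3F bytes_emitted=0
After char 2 ('y'=50): chars_in_quartet=3 acc=0x3CFF2 bytes_emitted=0
After char 3 ('M'=12): chars_in_quartet=4 acc=0xF3FC8C -> emit F3 FC 8C, reset; bytes_emitted=3
After char 4 ('P'=15): chars_in_quartet=1 acc=0xF bytes_emitted=3
After char 5 ('f'=31): chars_in_quartet=2 acc=0x3DF bytes_emitted=3
After char 6 ('h'=33): chars_in_quartet=3 acc=0xF7E1 bytes_emitted=3
After char 7 ('+'=62): chars_in_quartet=4 acc=0x3DF87E -> emit 3D F8 7E, reset; bytes_emitted=6
After char 8 ('V'=21): chars_in_quartet=1 acc=0x15 bytes_emitted=6
After char 9 ('/'=63): chars_in_quartet=2 acc=0x57F bytes_emitted=6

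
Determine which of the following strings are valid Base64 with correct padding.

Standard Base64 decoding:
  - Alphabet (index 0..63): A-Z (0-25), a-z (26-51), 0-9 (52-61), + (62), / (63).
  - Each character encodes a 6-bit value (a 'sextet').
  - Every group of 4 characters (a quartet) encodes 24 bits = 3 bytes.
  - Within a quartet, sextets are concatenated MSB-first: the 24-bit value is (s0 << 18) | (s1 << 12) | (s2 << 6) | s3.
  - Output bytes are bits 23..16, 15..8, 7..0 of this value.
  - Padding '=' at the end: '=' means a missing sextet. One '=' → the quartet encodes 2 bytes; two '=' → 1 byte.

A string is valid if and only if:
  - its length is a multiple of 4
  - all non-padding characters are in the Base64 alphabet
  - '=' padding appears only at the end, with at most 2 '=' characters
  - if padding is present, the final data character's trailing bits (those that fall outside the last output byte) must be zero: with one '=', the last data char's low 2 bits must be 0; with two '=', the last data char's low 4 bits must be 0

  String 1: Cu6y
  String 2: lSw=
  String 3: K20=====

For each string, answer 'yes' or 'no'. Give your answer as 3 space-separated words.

Answer: yes yes no

Derivation:
String 1: 'Cu6y' → valid
String 2: 'lSw=' → valid
String 3: 'K20=====' → invalid (5 pad chars (max 2))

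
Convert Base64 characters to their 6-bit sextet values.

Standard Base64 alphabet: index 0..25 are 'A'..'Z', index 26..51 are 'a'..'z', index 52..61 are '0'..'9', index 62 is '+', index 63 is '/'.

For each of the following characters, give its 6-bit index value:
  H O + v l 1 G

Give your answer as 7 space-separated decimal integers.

'H': A..Z range, ord('H') − ord('A') = 7
'O': A..Z range, ord('O') − ord('A') = 14
'+': index 62
'v': a..z range, 26 + ord('v') − ord('a') = 47
'l': a..z range, 26 + ord('l') − ord('a') = 37
'1': 0..9 range, 52 + ord('1') − ord('0') = 53
'G': A..Z range, ord('G') − ord('A') = 6

Answer: 7 14 62 47 37 53 6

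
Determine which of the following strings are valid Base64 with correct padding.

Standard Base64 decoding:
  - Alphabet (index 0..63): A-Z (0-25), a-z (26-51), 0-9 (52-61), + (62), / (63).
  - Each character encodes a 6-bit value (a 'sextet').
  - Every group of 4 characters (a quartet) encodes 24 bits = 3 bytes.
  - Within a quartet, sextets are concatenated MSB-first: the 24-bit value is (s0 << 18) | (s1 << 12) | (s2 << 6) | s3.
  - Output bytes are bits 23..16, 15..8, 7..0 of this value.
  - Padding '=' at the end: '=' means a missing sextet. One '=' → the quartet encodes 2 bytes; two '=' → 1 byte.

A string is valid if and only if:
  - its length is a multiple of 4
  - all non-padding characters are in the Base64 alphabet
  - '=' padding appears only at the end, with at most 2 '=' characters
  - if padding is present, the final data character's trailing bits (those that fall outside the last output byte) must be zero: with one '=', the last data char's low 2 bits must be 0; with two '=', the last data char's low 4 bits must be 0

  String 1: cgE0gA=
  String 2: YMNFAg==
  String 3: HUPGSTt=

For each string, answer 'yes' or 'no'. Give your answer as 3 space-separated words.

String 1: 'cgE0gA=' → invalid (len=7 not mult of 4)
String 2: 'YMNFAg==' → valid
String 3: 'HUPGSTt=' → invalid (bad trailing bits)

Answer: no yes no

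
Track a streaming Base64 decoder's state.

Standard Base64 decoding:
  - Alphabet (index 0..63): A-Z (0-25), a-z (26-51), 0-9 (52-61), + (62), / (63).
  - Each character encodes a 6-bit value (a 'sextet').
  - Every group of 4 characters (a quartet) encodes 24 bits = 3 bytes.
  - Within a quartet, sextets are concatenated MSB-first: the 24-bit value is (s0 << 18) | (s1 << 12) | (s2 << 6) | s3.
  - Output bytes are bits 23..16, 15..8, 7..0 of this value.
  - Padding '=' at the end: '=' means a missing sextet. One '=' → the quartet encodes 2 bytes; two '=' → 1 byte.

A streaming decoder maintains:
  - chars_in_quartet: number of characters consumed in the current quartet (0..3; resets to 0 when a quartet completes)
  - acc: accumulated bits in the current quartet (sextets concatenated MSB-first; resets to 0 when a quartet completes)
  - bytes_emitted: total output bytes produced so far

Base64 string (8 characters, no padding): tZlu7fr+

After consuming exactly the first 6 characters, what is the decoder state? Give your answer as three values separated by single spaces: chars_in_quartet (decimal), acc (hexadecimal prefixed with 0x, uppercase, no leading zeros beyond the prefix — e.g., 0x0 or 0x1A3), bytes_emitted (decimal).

Answer: 2 0xEDF 3

Derivation:
After char 0 ('t'=45): chars_in_quartet=1 acc=0x2D bytes_emitted=0
After char 1 ('Z'=25): chars_in_quartet=2 acc=0xB59 bytes_emitted=0
After char 2 ('l'=37): chars_in_quartet=3 acc=0x2D665 bytes_emitted=0
After char 3 ('u'=46): chars_in_quartet=4 acc=0xB5996E -> emit B5 99 6E, reset; bytes_emitted=3
After char 4 ('7'=59): chars_in_quartet=1 acc=0x3B bytes_emitted=3
After char 5 ('f'=31): chars_in_quartet=2 acc=0xEDF bytes_emitted=3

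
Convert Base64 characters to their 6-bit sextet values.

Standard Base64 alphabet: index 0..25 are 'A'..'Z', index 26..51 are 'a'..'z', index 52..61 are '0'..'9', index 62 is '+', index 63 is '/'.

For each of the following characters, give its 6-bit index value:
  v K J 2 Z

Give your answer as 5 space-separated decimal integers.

Answer: 47 10 9 54 25

Derivation:
'v': a..z range, 26 + ord('v') − ord('a') = 47
'K': A..Z range, ord('K') − ord('A') = 10
'J': A..Z range, ord('J') − ord('A') = 9
'2': 0..9 range, 52 + ord('2') − ord('0') = 54
'Z': A..Z range, ord('Z') − ord('A') = 25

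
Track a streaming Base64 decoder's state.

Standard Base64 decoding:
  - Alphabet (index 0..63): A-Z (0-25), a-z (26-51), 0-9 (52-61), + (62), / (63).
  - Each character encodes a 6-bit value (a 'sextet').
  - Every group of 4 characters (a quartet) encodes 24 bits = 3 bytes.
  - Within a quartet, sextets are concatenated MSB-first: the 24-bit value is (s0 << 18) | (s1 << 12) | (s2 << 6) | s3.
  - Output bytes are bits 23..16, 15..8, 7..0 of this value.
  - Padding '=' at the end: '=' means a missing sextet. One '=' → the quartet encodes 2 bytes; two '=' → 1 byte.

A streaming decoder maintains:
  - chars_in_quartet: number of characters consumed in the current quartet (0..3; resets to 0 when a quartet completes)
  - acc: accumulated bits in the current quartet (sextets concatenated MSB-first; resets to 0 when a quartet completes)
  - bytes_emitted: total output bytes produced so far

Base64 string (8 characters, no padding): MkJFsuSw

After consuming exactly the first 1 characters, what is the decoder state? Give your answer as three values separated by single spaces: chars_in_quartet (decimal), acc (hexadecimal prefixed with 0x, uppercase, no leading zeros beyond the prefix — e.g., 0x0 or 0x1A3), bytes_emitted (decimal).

After char 0 ('M'=12): chars_in_quartet=1 acc=0xC bytes_emitted=0

Answer: 1 0xC 0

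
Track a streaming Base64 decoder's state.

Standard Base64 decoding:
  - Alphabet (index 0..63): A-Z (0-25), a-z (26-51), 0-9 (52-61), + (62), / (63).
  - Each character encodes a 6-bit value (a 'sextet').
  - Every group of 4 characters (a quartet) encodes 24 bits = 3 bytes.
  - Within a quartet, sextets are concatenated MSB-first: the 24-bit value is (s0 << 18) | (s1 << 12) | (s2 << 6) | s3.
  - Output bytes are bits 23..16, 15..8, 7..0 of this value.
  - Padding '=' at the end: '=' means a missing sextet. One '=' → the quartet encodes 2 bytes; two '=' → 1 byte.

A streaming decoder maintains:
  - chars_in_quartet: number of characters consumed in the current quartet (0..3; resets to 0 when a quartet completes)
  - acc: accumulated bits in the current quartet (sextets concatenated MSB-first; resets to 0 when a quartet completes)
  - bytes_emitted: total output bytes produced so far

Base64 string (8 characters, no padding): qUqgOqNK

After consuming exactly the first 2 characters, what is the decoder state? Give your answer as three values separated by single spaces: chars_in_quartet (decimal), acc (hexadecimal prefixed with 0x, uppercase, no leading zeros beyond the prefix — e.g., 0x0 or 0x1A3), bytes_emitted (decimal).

Answer: 2 0xA94 0

Derivation:
After char 0 ('q'=42): chars_in_quartet=1 acc=0x2A bytes_emitted=0
After char 1 ('U'=20): chars_in_quartet=2 acc=0xA94 bytes_emitted=0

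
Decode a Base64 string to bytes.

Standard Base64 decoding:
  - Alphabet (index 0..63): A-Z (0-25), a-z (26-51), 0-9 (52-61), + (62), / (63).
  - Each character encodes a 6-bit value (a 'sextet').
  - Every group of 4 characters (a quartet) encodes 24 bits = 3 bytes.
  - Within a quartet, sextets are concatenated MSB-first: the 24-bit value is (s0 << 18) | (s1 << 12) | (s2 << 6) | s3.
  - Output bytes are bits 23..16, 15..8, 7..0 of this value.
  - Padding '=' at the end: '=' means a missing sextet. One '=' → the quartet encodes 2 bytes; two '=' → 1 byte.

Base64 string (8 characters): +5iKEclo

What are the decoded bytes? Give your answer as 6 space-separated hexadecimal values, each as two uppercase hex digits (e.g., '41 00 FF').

After char 0 ('+'=62): chars_in_quartet=1 acc=0x3E bytes_emitted=0
After char 1 ('5'=57): chars_in_quartet=2 acc=0xFB9 bytes_emitted=0
After char 2 ('i'=34): chars_in_quartet=3 acc=0x3EE62 bytes_emitted=0
After char 3 ('K'=10): chars_in_quartet=4 acc=0xFB988A -> emit FB 98 8A, reset; bytes_emitted=3
After char 4 ('E'=4): chars_in_quartet=1 acc=0x4 bytes_emitted=3
After char 5 ('c'=28): chars_in_quartet=2 acc=0x11C bytes_emitted=3
After char 6 ('l'=37): chars_in_quartet=3 acc=0x4725 bytes_emitted=3
After char 7 ('o'=40): chars_in_quartet=4 acc=0x11C968 -> emit 11 C9 68, reset; bytes_emitted=6

Answer: FB 98 8A 11 C9 68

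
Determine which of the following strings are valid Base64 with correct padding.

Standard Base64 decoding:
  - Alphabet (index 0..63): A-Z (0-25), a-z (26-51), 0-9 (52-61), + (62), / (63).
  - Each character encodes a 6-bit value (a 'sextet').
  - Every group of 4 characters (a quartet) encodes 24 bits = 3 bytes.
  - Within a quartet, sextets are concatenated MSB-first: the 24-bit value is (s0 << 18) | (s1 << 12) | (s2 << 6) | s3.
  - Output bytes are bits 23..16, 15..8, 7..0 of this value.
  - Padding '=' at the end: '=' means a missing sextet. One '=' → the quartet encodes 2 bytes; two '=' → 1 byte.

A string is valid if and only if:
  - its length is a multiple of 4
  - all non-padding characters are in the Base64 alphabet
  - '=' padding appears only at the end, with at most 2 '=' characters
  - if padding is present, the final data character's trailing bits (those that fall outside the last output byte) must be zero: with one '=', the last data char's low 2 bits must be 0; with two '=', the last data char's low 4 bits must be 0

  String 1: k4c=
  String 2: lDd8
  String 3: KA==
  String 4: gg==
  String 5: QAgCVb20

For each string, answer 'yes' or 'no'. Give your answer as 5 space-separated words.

Answer: yes yes yes yes yes

Derivation:
String 1: 'k4c=' → valid
String 2: 'lDd8' → valid
String 3: 'KA==' → valid
String 4: 'gg==' → valid
String 5: 'QAgCVb20' → valid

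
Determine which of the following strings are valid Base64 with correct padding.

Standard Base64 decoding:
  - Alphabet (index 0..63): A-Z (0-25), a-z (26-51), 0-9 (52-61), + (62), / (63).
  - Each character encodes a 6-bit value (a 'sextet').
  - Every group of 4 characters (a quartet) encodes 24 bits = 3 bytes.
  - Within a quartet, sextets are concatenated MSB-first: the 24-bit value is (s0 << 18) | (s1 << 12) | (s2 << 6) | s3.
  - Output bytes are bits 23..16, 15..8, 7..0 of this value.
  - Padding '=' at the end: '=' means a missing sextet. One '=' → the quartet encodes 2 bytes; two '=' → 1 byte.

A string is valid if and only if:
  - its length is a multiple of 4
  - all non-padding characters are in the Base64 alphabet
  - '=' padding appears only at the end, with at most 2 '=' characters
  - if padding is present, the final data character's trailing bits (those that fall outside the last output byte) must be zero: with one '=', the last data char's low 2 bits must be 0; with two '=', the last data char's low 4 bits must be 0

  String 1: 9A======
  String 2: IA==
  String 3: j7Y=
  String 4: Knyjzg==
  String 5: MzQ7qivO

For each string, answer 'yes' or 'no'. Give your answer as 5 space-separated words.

Answer: no yes yes yes yes

Derivation:
String 1: '9A======' → invalid (6 pad chars (max 2))
String 2: 'IA==' → valid
String 3: 'j7Y=' → valid
String 4: 'Knyjzg==' → valid
String 5: 'MzQ7qivO' → valid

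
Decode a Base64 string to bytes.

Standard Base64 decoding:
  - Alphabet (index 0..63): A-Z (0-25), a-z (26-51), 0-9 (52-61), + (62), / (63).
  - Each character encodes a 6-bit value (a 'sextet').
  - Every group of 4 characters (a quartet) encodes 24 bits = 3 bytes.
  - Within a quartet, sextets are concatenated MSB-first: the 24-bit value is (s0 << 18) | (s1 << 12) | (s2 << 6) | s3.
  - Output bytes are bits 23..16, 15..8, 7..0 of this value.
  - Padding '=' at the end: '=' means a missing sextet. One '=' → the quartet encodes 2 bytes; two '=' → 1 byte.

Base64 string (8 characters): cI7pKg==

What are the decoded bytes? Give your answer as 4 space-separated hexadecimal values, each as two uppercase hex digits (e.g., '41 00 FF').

Answer: 70 8E E9 2A

Derivation:
After char 0 ('c'=28): chars_in_quartet=1 acc=0x1C bytes_emitted=0
After char 1 ('I'=8): chars_in_quartet=2 acc=0x708 bytes_emitted=0
After char 2 ('7'=59): chars_in_quartet=3 acc=0x1C23B bytes_emitted=0
After char 3 ('p'=41): chars_in_quartet=4 acc=0x708EE9 -> emit 70 8E E9, reset; bytes_emitted=3
After char 4 ('K'=10): chars_in_quartet=1 acc=0xA bytes_emitted=3
After char 5 ('g'=32): chars_in_quartet=2 acc=0x2A0 bytes_emitted=3
Padding '==': partial quartet acc=0x2A0 -> emit 2A; bytes_emitted=4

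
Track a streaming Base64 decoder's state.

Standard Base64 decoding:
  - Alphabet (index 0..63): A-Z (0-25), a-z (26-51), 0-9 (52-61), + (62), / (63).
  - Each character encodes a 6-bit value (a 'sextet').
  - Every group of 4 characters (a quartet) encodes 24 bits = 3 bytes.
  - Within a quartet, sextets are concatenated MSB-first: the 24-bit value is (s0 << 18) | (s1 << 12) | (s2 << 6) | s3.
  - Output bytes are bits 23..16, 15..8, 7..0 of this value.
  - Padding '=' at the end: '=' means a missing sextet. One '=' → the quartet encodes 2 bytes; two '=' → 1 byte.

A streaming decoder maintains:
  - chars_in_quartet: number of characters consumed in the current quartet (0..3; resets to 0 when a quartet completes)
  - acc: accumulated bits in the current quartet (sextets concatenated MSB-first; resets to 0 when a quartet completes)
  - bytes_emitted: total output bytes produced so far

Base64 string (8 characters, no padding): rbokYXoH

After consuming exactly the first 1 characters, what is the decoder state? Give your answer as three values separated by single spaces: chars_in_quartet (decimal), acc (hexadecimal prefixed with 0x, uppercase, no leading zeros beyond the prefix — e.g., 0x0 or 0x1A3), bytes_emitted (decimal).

Answer: 1 0x2B 0

Derivation:
After char 0 ('r'=43): chars_in_quartet=1 acc=0x2B bytes_emitted=0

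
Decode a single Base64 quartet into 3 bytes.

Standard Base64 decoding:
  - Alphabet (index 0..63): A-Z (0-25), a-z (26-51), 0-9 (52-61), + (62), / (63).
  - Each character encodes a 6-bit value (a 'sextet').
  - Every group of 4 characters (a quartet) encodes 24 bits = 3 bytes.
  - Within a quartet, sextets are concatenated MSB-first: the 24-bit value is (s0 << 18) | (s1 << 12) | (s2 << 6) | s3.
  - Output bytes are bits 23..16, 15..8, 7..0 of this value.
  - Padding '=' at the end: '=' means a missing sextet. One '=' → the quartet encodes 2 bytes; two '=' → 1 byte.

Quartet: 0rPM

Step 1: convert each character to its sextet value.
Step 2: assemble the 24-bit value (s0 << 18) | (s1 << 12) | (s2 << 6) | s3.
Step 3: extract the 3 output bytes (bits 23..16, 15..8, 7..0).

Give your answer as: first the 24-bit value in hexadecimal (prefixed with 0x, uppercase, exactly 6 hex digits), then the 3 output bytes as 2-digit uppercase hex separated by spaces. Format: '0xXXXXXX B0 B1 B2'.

Sextets: 0=52, r=43, P=15, M=12
24-bit: (52<<18) | (43<<12) | (15<<6) | 12
      = 0xD00000 | 0x02B000 | 0x0003C0 | 0x00000C
      = 0xD2B3CC
Bytes: (v>>16)&0xFF=D2, (v>>8)&0xFF=B3, v&0xFF=CC

Answer: 0xD2B3CC D2 B3 CC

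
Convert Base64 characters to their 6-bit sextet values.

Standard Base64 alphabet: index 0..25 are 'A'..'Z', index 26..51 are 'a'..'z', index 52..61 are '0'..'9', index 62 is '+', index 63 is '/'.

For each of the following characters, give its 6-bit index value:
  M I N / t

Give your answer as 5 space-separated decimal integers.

Answer: 12 8 13 63 45

Derivation:
'M': A..Z range, ord('M') − ord('A') = 12
'I': A..Z range, ord('I') − ord('A') = 8
'N': A..Z range, ord('N') − ord('A') = 13
'/': index 63
't': a..z range, 26 + ord('t') − ord('a') = 45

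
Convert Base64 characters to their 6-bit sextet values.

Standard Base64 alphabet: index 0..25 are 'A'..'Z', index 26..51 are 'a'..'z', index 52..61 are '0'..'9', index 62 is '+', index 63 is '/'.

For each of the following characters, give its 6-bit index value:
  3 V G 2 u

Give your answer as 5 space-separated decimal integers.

Answer: 55 21 6 54 46

Derivation:
'3': 0..9 range, 52 + ord('3') − ord('0') = 55
'V': A..Z range, ord('V') − ord('A') = 21
'G': A..Z range, ord('G') − ord('A') = 6
'2': 0..9 range, 52 + ord('2') − ord('0') = 54
'u': a..z range, 26 + ord('u') − ord('a') = 46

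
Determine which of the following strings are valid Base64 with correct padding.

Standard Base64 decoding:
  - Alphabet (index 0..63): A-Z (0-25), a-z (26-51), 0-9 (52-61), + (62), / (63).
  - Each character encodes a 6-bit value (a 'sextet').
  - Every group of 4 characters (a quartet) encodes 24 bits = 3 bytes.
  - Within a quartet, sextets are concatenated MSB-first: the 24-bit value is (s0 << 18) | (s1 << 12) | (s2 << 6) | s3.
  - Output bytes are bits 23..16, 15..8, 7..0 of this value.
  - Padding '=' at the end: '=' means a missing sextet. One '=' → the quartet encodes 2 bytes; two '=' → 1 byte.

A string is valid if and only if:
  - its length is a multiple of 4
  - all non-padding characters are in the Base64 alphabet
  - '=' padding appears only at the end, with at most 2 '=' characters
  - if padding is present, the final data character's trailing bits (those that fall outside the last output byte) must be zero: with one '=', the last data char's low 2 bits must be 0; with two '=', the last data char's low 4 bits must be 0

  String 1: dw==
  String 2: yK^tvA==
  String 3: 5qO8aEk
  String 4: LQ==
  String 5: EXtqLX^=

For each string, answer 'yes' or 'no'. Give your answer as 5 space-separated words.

Answer: yes no no yes no

Derivation:
String 1: 'dw==' → valid
String 2: 'yK^tvA==' → invalid (bad char(s): ['^'])
String 3: '5qO8aEk' → invalid (len=7 not mult of 4)
String 4: 'LQ==' → valid
String 5: 'EXtqLX^=' → invalid (bad char(s): ['^'])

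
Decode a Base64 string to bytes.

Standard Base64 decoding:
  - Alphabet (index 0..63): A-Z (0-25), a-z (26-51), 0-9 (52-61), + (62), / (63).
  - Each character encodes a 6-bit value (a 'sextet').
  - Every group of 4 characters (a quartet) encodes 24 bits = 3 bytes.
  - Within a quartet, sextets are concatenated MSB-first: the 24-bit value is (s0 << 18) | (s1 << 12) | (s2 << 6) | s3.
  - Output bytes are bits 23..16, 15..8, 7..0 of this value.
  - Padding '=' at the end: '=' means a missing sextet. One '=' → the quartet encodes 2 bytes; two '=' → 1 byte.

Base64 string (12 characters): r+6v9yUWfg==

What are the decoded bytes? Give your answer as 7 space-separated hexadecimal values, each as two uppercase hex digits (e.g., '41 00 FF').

Answer: AF EE AF F7 25 16 7E

Derivation:
After char 0 ('r'=43): chars_in_quartet=1 acc=0x2B bytes_emitted=0
After char 1 ('+'=62): chars_in_quartet=2 acc=0xAFE bytes_emitted=0
After char 2 ('6'=58): chars_in_quartet=3 acc=0x2BFBA bytes_emitted=0
After char 3 ('v'=47): chars_in_quartet=4 acc=0xAFEEAF -> emit AF EE AF, reset; bytes_emitted=3
After char 4 ('9'=61): chars_in_quartet=1 acc=0x3D bytes_emitted=3
After char 5 ('y'=50): chars_in_quartet=2 acc=0xF72 bytes_emitted=3
After char 6 ('U'=20): chars_in_quartet=3 acc=0x3DC94 bytes_emitted=3
After char 7 ('W'=22): chars_in_quartet=4 acc=0xF72516 -> emit F7 25 16, reset; bytes_emitted=6
After char 8 ('f'=31): chars_in_quartet=1 acc=0x1F bytes_emitted=6
After char 9 ('g'=32): chars_in_quartet=2 acc=0x7E0 bytes_emitted=6
Padding '==': partial quartet acc=0x7E0 -> emit 7E; bytes_emitted=7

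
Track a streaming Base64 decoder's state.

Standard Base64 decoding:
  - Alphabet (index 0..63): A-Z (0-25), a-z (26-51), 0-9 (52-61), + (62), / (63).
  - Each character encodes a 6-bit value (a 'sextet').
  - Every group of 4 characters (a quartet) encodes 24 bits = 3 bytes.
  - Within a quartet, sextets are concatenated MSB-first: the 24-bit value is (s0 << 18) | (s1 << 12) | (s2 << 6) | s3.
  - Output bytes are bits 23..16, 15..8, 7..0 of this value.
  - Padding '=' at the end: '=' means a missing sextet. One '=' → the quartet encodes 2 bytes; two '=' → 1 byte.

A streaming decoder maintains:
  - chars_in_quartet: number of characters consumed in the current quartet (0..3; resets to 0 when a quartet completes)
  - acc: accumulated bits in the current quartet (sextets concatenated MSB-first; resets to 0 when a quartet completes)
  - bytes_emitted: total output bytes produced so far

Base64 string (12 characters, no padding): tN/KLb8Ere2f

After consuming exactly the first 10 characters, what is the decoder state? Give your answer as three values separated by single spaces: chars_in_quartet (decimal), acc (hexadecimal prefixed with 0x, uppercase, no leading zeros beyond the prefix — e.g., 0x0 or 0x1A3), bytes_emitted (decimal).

Answer: 2 0xADE 6

Derivation:
After char 0 ('t'=45): chars_in_quartet=1 acc=0x2D bytes_emitted=0
After char 1 ('N'=13): chars_in_quartet=2 acc=0xB4D bytes_emitted=0
After char 2 ('/'=63): chars_in_quartet=3 acc=0x2D37F bytes_emitted=0
After char 3 ('K'=10): chars_in_quartet=4 acc=0xB4DFCA -> emit B4 DF CA, reset; bytes_emitted=3
After char 4 ('L'=11): chars_in_quartet=1 acc=0xB bytes_emitted=3
After char 5 ('b'=27): chars_in_quartet=2 acc=0x2DB bytes_emitted=3
After char 6 ('8'=60): chars_in_quartet=3 acc=0xB6FC bytes_emitted=3
After char 7 ('E'=4): chars_in_quartet=4 acc=0x2DBF04 -> emit 2D BF 04, reset; bytes_emitted=6
After char 8 ('r'=43): chars_in_quartet=1 acc=0x2B bytes_emitted=6
After char 9 ('e'=30): chars_in_quartet=2 acc=0xADE bytes_emitted=6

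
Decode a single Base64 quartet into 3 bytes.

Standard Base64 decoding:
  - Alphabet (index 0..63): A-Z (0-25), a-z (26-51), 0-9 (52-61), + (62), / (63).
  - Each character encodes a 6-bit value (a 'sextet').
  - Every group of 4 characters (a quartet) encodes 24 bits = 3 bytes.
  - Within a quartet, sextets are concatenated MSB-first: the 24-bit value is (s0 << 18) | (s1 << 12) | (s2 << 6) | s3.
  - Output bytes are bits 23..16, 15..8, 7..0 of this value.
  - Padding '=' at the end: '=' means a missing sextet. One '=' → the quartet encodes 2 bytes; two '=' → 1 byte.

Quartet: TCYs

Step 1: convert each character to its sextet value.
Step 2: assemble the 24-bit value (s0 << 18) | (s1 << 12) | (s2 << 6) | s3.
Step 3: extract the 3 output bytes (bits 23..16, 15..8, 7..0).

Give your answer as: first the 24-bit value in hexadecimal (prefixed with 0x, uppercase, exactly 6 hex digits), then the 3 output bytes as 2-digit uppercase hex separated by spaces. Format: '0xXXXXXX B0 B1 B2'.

Answer: 0x4C262C 4C 26 2C

Derivation:
Sextets: T=19, C=2, Y=24, s=44
24-bit: (19<<18) | (2<<12) | (24<<6) | 44
      = 0x4C0000 | 0x002000 | 0x000600 | 0x00002C
      = 0x4C262C
Bytes: (v>>16)&0xFF=4C, (v>>8)&0xFF=26, v&0xFF=2C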